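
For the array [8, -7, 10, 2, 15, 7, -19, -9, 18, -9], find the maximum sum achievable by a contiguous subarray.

Using Kadane's algorithm on [8, -7, 10, 2, 15, 7, -19, -9, 18, -9]:

Scanning through the array:
Position 1 (value -7): max_ending_here = 1, max_so_far = 8
Position 2 (value 10): max_ending_here = 11, max_so_far = 11
Position 3 (value 2): max_ending_here = 13, max_so_far = 13
Position 4 (value 15): max_ending_here = 28, max_so_far = 28
Position 5 (value 7): max_ending_here = 35, max_so_far = 35
Position 6 (value -19): max_ending_here = 16, max_so_far = 35
Position 7 (value -9): max_ending_here = 7, max_so_far = 35
Position 8 (value 18): max_ending_here = 25, max_so_far = 35
Position 9 (value -9): max_ending_here = 16, max_so_far = 35

Maximum subarray: [8, -7, 10, 2, 15, 7]
Maximum sum: 35

The maximum subarray is [8, -7, 10, 2, 15, 7] with sum 35. This subarray runs from index 0 to index 5.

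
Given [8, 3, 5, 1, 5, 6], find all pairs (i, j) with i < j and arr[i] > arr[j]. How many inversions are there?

Finding inversions in [8, 3, 5, 1, 5, 6]:

(0, 1): arr[0]=8 > arr[1]=3
(0, 2): arr[0]=8 > arr[2]=5
(0, 3): arr[0]=8 > arr[3]=1
(0, 4): arr[0]=8 > arr[4]=5
(0, 5): arr[0]=8 > arr[5]=6
(1, 3): arr[1]=3 > arr[3]=1
(2, 3): arr[2]=5 > arr[3]=1

Total inversions: 7

The array has 7 inversion(s): (0,1), (0,2), (0,3), (0,4), (0,5), (1,3), (2,3). Each pair (i,j) satisfies i < j and arr[i] > arr[j].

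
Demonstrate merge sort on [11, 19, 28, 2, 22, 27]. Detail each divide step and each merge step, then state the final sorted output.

Merge sort trace:

Split: [11, 19, 28, 2, 22, 27] -> [11, 19, 28] and [2, 22, 27]
  Split: [11, 19, 28] -> [11] and [19, 28]
    Split: [19, 28] -> [19] and [28]
    Merge: [19] + [28] -> [19, 28]
  Merge: [11] + [19, 28] -> [11, 19, 28]
  Split: [2, 22, 27] -> [2] and [22, 27]
    Split: [22, 27] -> [22] and [27]
    Merge: [22] + [27] -> [22, 27]
  Merge: [2] + [22, 27] -> [2, 22, 27]
Merge: [11, 19, 28] + [2, 22, 27] -> [2, 11, 19, 22, 27, 28]

Final sorted array: [2, 11, 19, 22, 27, 28]

The merge sort proceeds by recursively splitting the array and merging sorted halves.
After all merges, the sorted array is [2, 11, 19, 22, 27, 28].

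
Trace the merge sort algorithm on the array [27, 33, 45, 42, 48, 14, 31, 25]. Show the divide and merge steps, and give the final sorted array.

Merge sort trace:

Split: [27, 33, 45, 42, 48, 14, 31, 25] -> [27, 33, 45, 42] and [48, 14, 31, 25]
  Split: [27, 33, 45, 42] -> [27, 33] and [45, 42]
    Split: [27, 33] -> [27] and [33]
    Merge: [27] + [33] -> [27, 33]
    Split: [45, 42] -> [45] and [42]
    Merge: [45] + [42] -> [42, 45]
  Merge: [27, 33] + [42, 45] -> [27, 33, 42, 45]
  Split: [48, 14, 31, 25] -> [48, 14] and [31, 25]
    Split: [48, 14] -> [48] and [14]
    Merge: [48] + [14] -> [14, 48]
    Split: [31, 25] -> [31] and [25]
    Merge: [31] + [25] -> [25, 31]
  Merge: [14, 48] + [25, 31] -> [14, 25, 31, 48]
Merge: [27, 33, 42, 45] + [14, 25, 31, 48] -> [14, 25, 27, 31, 33, 42, 45, 48]

Final sorted array: [14, 25, 27, 31, 33, 42, 45, 48]

The merge sort proceeds by recursively splitting the array and merging sorted halves.
After all merges, the sorted array is [14, 25, 27, 31, 33, 42, 45, 48].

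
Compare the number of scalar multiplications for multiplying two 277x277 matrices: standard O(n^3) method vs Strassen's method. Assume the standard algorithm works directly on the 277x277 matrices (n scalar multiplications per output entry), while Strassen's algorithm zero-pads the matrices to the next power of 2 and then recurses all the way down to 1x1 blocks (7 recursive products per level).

Matrix multiplication for 277x277 matrices:

Strassen's algorithm requires power-of-2 dimensions. Pad 277x277 to 512x512 (next power of 2).

Standard algorithm: 277^3 = 21253933 multiplications
Strassen's algorithm: 7^(log2(512)) = 7^9 = 40353607 multiplications
Difference: 21253933 - 40353607 = -19099674 (Strassen uses MORE here due to padding overhead — for small or just-over-power-of-2 n, padding can outweigh the per-level savings)

Standard: 21253933 multiplications (277^3). Strassen: 40353607 multiplications (7^9, after padding to 512x512). Strassen reduces 8 recursive multiplications to 7 at each level.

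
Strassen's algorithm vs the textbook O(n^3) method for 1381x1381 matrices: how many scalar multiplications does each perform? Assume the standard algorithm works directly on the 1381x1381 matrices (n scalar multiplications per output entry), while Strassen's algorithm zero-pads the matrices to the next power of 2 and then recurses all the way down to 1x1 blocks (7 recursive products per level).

Matrix multiplication for 1381x1381 matrices:

Strassen's algorithm requires power-of-2 dimensions. Pad 1381x1381 to 2048x2048 (next power of 2).

Standard algorithm: 1381^3 = 2633789341 multiplications
Strassen's algorithm: 7^(log2(2048)) = 7^11 = 1977326743 multiplications
Savings: 2633789341 - 1977326743 = 656462598 multiplications

Standard: 2633789341 multiplications (1381^3). Strassen: 1977326743 multiplications (7^11, after padding to 2048x2048). Strassen reduces 8 recursive multiplications to 7 at each level.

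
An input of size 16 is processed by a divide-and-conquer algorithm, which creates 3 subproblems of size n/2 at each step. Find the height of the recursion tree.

For divide and conquer with division factor 2:

Problem sizes at each level:
Level 0: 16
Level 1: 8
Level 2: 4
Level 3: 2
Level 4: 1

The root is level 0 and the size-1 base case is level 4 (the tree spans levels 0 through 4, i.e. 5 levels counting the root), so the depth is the number of divisions: log_2(16) = 4

The recursion tree depth is log_2(16) = 4. At each level, the problem size is divided by 2, so it takes 4 divisions to reduce to a base case of size 1. The algorithm makes 3 recursive calls at each level.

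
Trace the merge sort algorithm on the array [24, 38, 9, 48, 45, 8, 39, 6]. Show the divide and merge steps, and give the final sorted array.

Merge sort trace:

Split: [24, 38, 9, 48, 45, 8, 39, 6] -> [24, 38, 9, 48] and [45, 8, 39, 6]
  Split: [24, 38, 9, 48] -> [24, 38] and [9, 48]
    Split: [24, 38] -> [24] and [38]
    Merge: [24] + [38] -> [24, 38]
    Split: [9, 48] -> [9] and [48]
    Merge: [9] + [48] -> [9, 48]
  Merge: [24, 38] + [9, 48] -> [9, 24, 38, 48]
  Split: [45, 8, 39, 6] -> [45, 8] and [39, 6]
    Split: [45, 8] -> [45] and [8]
    Merge: [45] + [8] -> [8, 45]
    Split: [39, 6] -> [39] and [6]
    Merge: [39] + [6] -> [6, 39]
  Merge: [8, 45] + [6, 39] -> [6, 8, 39, 45]
Merge: [9, 24, 38, 48] + [6, 8, 39, 45] -> [6, 8, 9, 24, 38, 39, 45, 48]

Final sorted array: [6, 8, 9, 24, 38, 39, 45, 48]

The merge sort proceeds by recursively splitting the array and merging sorted halves.
After all merges, the sorted array is [6, 8, 9, 24, 38, 39, 45, 48].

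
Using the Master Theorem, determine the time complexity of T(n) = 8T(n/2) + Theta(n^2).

Master Theorem for T(n) = 8T(n/2) + O(n^2):

a = 8, b = 2, c = 2
log_b(a) = log_2(8) = 3.0000

Case 1: c = 2 < log_2(8) = 3.0000
T(n) = O(n^(log_2 8)) = O(n^3)

For T(n) = 8T(n/2) + O(n^2): log_2(8) = 3.0000. This is Case 1 of the Master Theorem (c < log_b(a), work dominated by leaves), giving O(n^3).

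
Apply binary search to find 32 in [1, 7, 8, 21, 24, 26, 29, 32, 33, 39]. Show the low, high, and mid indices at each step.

Binary search for 32 in [1, 7, 8, 21, 24, 26, 29, 32, 33, 39]:

lo=0, hi=9, mid=4, arr[mid]=24 -> 24 < 32, search right half
lo=5, hi=9, mid=7, arr[mid]=32 -> Found target at index 7!

Binary search finds 32 at index 7 after 2 comparisons. The search repeatedly halves the search space by comparing with the middle element.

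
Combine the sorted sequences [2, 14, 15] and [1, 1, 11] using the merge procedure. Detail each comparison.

Merging process:

Compare 2 vs 1: take 1 from right. Merged: [1]
Compare 2 vs 1: take 1 from right. Merged: [1, 1]
Compare 2 vs 11: take 2 from left. Merged: [1, 1, 2]
Compare 14 vs 11: take 11 from right. Merged: [1, 1, 2, 11]
Append remaining from left: [14, 15]. Merged: [1, 1, 2, 11, 14, 15]

Final merged array: [1, 1, 2, 11, 14, 15]
Total comparisons: 4

The merged array is [1, 1, 2, 11, 14, 15], requiring 4 comparisons. The merge step runs in O(n) time where n is the total number of elements.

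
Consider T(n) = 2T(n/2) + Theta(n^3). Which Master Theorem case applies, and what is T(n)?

Master Theorem for T(n) = 2T(n/2) + O(n^3):

a = 2, b = 2, c = 3
log_b(a) = log_2(2) = 1.0000

Case 3: c = 3 > log_2(2) = 1.0000
T(n) = O(n^3) = O(n^3)

For T(n) = 2T(n/2) + O(n^3): log_2(2) = 1.0000. This is Case 3 of the Master Theorem (c > log_b(a), work dominated by root), giving O(n^3).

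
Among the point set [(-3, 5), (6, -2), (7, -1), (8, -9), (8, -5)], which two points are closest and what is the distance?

Computing all pairwise distances among 5 points:

d((-3, 5), (6, -2)) = 11.4018
d((-3, 5), (7, -1)) = 11.6619
d((-3, 5), (8, -9)) = 17.8045
d((-3, 5), (8, -5)) = 14.8661
d((6, -2), (7, -1)) = 1.4142 <-- minimum
d((6, -2), (8, -9)) = 7.2801
d((6, -2), (8, -5)) = 3.6056
d((7, -1), (8, -9)) = 8.0623
d((7, -1), (8, -5)) = 4.1231
d((8, -9), (8, -5)) = 4.0

Closest pair: (6, -2) and (7, -1) with distance 1.4142

The closest pair is (6, -2) and (7, -1) with Euclidean distance 1.4142. For 5 points, brute-force pairwise comparison is shown above. For large n, the divide-and-conquer algorithm (sort by x, recurse on halves, check the dividing strip) achieves O(n log n).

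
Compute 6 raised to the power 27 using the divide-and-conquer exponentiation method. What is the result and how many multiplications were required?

Computing 6^27 by squaring (build up from 6^1; each line after the first costs one multiplication):

6^1 = 6
6^2 = (6^1)^2 = 6^2 = 36
6^3 = 6 * 6^2 = 6 * 36 = 216
6^6 = (6^3)^2 = 216^2 = 46656
6^12 = (6^6)^2 = 46656^2 = 2176782336
6^13 = 6 * 6^12 = 6 * 2176782336 = 13060694016
6^26 = (6^13)^2 = 13060694016^2 = 170581728179578208256
6^27 = 6 * 6^26 = 6 * 170581728179578208256 = 1023490369077469249536

Result: 1023490369077469249536
Multiplications needed: 7 (7 lines after 6^1)

6^27 = 1023490369077469249536. Using exponentiation by squaring, this requires 7 multiplications. The key idea: if the exponent is even, square the half-power; if odd, multiply by the base once.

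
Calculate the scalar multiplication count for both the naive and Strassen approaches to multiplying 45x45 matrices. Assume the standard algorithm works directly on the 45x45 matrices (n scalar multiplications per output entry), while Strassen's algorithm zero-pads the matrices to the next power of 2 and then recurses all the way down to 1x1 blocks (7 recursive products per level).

Matrix multiplication for 45x45 matrices:

Strassen's algorithm requires power-of-2 dimensions. Pad 45x45 to 64x64 (next power of 2).

Standard algorithm: 45^3 = 91125 multiplications
Strassen's algorithm: 7^(log2(64)) = 7^6 = 117649 multiplications
Difference: 91125 - 117649 = -26524 (Strassen uses MORE here due to padding overhead — for small or just-over-power-of-2 n, padding can outweigh the per-level savings)

Standard: 91125 multiplications (45^3). Strassen: 117649 multiplications (7^6, after padding to 64x64). Strassen reduces 8 recursive multiplications to 7 at each level.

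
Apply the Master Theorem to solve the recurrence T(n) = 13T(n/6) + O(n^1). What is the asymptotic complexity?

Master Theorem for T(n) = 13T(n/6) + O(n^1):

a = 13, b = 6, c = 1
log_b(a) = log_6(13) = 1.4315

Case 1: c = 1 < log_6(13) = 1.4315
T(n) = O(n^(log_6 13))

For T(n) = 13T(n/6) + O(n^1): log_6(13) = 1.4315. This is Case 1 of the Master Theorem (c < log_b(a), work dominated by leaves), giving O(n^(log_6 13)).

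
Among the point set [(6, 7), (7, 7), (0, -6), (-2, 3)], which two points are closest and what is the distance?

Computing all pairwise distances among 4 points:

d((6, 7), (7, 7)) = 1.0 <-- minimum
d((6, 7), (0, -6)) = 14.3178
d((6, 7), (-2, 3)) = 8.9443
d((7, 7), (0, -6)) = 14.7648
d((7, 7), (-2, 3)) = 9.8489
d((0, -6), (-2, 3)) = 9.2195

Closest pair: (6, 7) and (7, 7) with distance 1.0

The closest pair is (6, 7) and (7, 7) with Euclidean distance 1.0. For 4 points, brute-force pairwise comparison is shown above. For large n, the divide-and-conquer algorithm (sort by x, recurse on halves, check the dividing strip) achieves O(n log n).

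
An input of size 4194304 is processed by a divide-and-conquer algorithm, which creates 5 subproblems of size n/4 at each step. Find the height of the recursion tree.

For divide and conquer with division factor 4:

Problem sizes at each level:
Level 0: 4194304
Level 1: 1048576
Level 2: 262144
Level 3: 65536
Level 4: 16384
Level 5: 4096
Level 6: 1024
Level 7: 256
Level 8: 64
Level 9: 16
Level 10: 4
Level 11: 1

The root is level 0 and the size-1 base case is level 11 (the tree spans levels 0 through 11, i.e. 12 levels counting the root), so the depth is the number of divisions: log_4(4194304) = 11

The recursion tree depth is log_4(4194304) = 11. At each level, the problem size is divided by 4, so it takes 11 divisions to reduce to a base case of size 1. The algorithm makes 5 recursive calls at each level.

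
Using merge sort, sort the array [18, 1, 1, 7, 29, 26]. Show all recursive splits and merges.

Merge sort trace:

Split: [18, 1, 1, 7, 29, 26] -> [18, 1, 1] and [7, 29, 26]
  Split: [18, 1, 1] -> [18] and [1, 1]
    Split: [1, 1] -> [1] and [1]
    Merge: [1] + [1] -> [1, 1]
  Merge: [18] + [1, 1] -> [1, 1, 18]
  Split: [7, 29, 26] -> [7] and [29, 26]
    Split: [29, 26] -> [29] and [26]
    Merge: [29] + [26] -> [26, 29]
  Merge: [7] + [26, 29] -> [7, 26, 29]
Merge: [1, 1, 18] + [7, 26, 29] -> [1, 1, 7, 18, 26, 29]

Final sorted array: [1, 1, 7, 18, 26, 29]

The merge sort proceeds by recursively splitting the array and merging sorted halves.
After all merges, the sorted array is [1, 1, 7, 18, 26, 29].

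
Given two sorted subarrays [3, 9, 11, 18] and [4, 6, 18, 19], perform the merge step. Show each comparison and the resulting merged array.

Merging process:

Compare 3 vs 4: take 3 from left. Merged: [3]
Compare 9 vs 4: take 4 from right. Merged: [3, 4]
Compare 9 vs 6: take 6 from right. Merged: [3, 4, 6]
Compare 9 vs 18: take 9 from left. Merged: [3, 4, 6, 9]
Compare 11 vs 18: take 11 from left. Merged: [3, 4, 6, 9, 11]
Compare 18 vs 18: take 18 from left. Merged: [3, 4, 6, 9, 11, 18]
Append remaining from right: [18, 19]. Merged: [3, 4, 6, 9, 11, 18, 18, 19]

Final merged array: [3, 4, 6, 9, 11, 18, 18, 19]
Total comparisons: 6

The merged array is [3, 4, 6, 9, 11, 18, 18, 19], requiring 6 comparisons. The merge step runs in O(n) time where n is the total number of elements.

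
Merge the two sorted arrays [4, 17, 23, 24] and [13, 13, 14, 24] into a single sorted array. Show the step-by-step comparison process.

Merging process:

Compare 4 vs 13: take 4 from left. Merged: [4]
Compare 17 vs 13: take 13 from right. Merged: [4, 13]
Compare 17 vs 13: take 13 from right. Merged: [4, 13, 13]
Compare 17 vs 14: take 14 from right. Merged: [4, 13, 13, 14]
Compare 17 vs 24: take 17 from left. Merged: [4, 13, 13, 14, 17]
Compare 23 vs 24: take 23 from left. Merged: [4, 13, 13, 14, 17, 23]
Compare 24 vs 24: take 24 from left. Merged: [4, 13, 13, 14, 17, 23, 24]
Append remaining from right: [24]. Merged: [4, 13, 13, 14, 17, 23, 24, 24]

Final merged array: [4, 13, 13, 14, 17, 23, 24, 24]
Total comparisons: 7

The merged array is [4, 13, 13, 14, 17, 23, 24, 24], requiring 7 comparisons. The merge step runs in O(n) time where n is the total number of elements.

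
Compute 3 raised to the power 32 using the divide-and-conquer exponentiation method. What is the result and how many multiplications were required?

Computing 3^32 by squaring (build up from 3^1; each line after the first costs one multiplication):

3^1 = 3
3^2 = (3^1)^2 = 3^2 = 9
3^4 = (3^2)^2 = 9^2 = 81
3^8 = (3^4)^2 = 81^2 = 6561
3^16 = (3^8)^2 = 6561^2 = 43046721
3^32 = (3^16)^2 = 43046721^2 = 1853020188851841

Result: 1853020188851841
Multiplications needed: 5 (5 lines after 3^1)

3^32 = 1853020188851841. Using exponentiation by squaring, this requires 5 multiplications. The key idea: if the exponent is even, square the half-power; if odd, multiply by the base once.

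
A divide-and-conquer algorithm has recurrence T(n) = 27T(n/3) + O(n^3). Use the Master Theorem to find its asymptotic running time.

Master Theorem for T(n) = 27T(n/3) + O(n^3):

a = 27, b = 3, c = 3
log_b(a) = log_3(27) = 3.0000

Case 2: c = 3 = log_3(27) = 3.0000
T(n) = O(n^3 log n) = O(n^3 log n)

For T(n) = 27T(n/3) + O(n^3): log_3(27) = 3.0000. This is Case 2 of the Master Theorem (c = log_b(a), equal work at all levels), giving O(n^3 log n).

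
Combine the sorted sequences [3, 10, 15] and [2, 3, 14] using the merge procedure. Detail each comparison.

Merging process:

Compare 3 vs 2: take 2 from right. Merged: [2]
Compare 3 vs 3: take 3 from left. Merged: [2, 3]
Compare 10 vs 3: take 3 from right. Merged: [2, 3, 3]
Compare 10 vs 14: take 10 from left. Merged: [2, 3, 3, 10]
Compare 15 vs 14: take 14 from right. Merged: [2, 3, 3, 10, 14]
Append remaining from left: [15]. Merged: [2, 3, 3, 10, 14, 15]

Final merged array: [2, 3, 3, 10, 14, 15]
Total comparisons: 5

The merged array is [2, 3, 3, 10, 14, 15], requiring 5 comparisons. The merge step runs in O(n) time where n is the total number of elements.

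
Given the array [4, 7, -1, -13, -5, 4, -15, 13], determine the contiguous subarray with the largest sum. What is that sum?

Using Kadane's algorithm on [4, 7, -1, -13, -5, 4, -15, 13]:

Scanning through the array:
Position 1 (value 7): max_ending_here = 11, max_so_far = 11
Position 2 (value -1): max_ending_here = 10, max_so_far = 11
Position 3 (value -13): max_ending_here = -3, max_so_far = 11
Position 4 (value -5): max_ending_here = -5, max_so_far = 11
Position 5 (value 4): max_ending_here = 4, max_so_far = 11
Position 6 (value -15): max_ending_here = -11, max_so_far = 11
Position 7 (value 13): max_ending_here = 13, max_so_far = 13

Maximum subarray: [13]
Maximum sum: 13

The maximum subarray is [13] with sum 13. This subarray runs from index 7 to index 7.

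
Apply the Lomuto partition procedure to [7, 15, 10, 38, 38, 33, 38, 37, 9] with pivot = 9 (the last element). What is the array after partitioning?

Lomuto partition with pivot = 9:

Initial array: [7, 15, 10, 38, 38, 33, 38, 37, 9]

arr[0]=7 <= 9: swap with position 0, array becomes [7, 15, 10, 38, 38, 33, 38, 37, 9]
arr[1]=15 > 9: no swap
arr[2]=10 > 9: no swap
arr[3]=38 > 9: no swap
arr[4]=38 > 9: no swap
arr[5]=33 > 9: no swap
arr[6]=38 > 9: no swap
arr[7]=37 > 9: no swap

Place pivot at position 1: [7, 9, 10, 38, 38, 33, 38, 37, 15]
Pivot position: 1

After partitioning with pivot 9, the array becomes [7, 9, 10, 38, 38, 33, 38, 37, 15]. The pivot is placed at index 1. All elements to the left of the pivot are <= 9, and all elements to the right are > 9.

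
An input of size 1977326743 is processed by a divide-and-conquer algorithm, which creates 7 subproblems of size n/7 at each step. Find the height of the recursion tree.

For divide and conquer with division factor 7:

Problem sizes at each level:
Level 0: 1977326743
Level 1: 282475249
Level 2: 40353607
Level 3: 5764801
Level 4: 823543
Level 5: 117649
Level 6: 16807
Level 7: 2401
Level 8: 343
Level 9: 49
Level 10: 7
Level 11: 1

The root is level 0 and the size-1 base case is level 11 (the tree spans levels 0 through 11, i.e. 12 levels counting the root), so the depth is the number of divisions: log_7(1977326743) = 11

The recursion tree depth is log_7(1977326743) = 11. At each level, the problem size is divided by 7, so it takes 11 divisions to reduce to a base case of size 1. The algorithm makes 7 recursive calls at each level.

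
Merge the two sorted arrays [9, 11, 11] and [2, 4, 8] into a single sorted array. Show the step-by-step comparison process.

Merging process:

Compare 9 vs 2: take 2 from right. Merged: [2]
Compare 9 vs 4: take 4 from right. Merged: [2, 4]
Compare 9 vs 8: take 8 from right. Merged: [2, 4, 8]
Append remaining from left: [9, 11, 11]. Merged: [2, 4, 8, 9, 11, 11]

Final merged array: [2, 4, 8, 9, 11, 11]
Total comparisons: 3

The merged array is [2, 4, 8, 9, 11, 11], requiring 3 comparisons. The merge step runs in O(n) time where n is the total number of elements.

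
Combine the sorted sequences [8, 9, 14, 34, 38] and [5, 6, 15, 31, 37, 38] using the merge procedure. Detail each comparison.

Merging process:

Compare 8 vs 5: take 5 from right. Merged: [5]
Compare 8 vs 6: take 6 from right. Merged: [5, 6]
Compare 8 vs 15: take 8 from left. Merged: [5, 6, 8]
Compare 9 vs 15: take 9 from left. Merged: [5, 6, 8, 9]
Compare 14 vs 15: take 14 from left. Merged: [5, 6, 8, 9, 14]
Compare 34 vs 15: take 15 from right. Merged: [5, 6, 8, 9, 14, 15]
Compare 34 vs 31: take 31 from right. Merged: [5, 6, 8, 9, 14, 15, 31]
Compare 34 vs 37: take 34 from left. Merged: [5, 6, 8, 9, 14, 15, 31, 34]
Compare 38 vs 37: take 37 from right. Merged: [5, 6, 8, 9, 14, 15, 31, 34, 37]
Compare 38 vs 38: take 38 from left. Merged: [5, 6, 8, 9, 14, 15, 31, 34, 37, 38]
Append remaining from right: [38]. Merged: [5, 6, 8, 9, 14, 15, 31, 34, 37, 38, 38]

Final merged array: [5, 6, 8, 9, 14, 15, 31, 34, 37, 38, 38]
Total comparisons: 10

The merged array is [5, 6, 8, 9, 14, 15, 31, 34, 37, 38, 38], requiring 10 comparisons. The merge step runs in O(n) time where n is the total number of elements.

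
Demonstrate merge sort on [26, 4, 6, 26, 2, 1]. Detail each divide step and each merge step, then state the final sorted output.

Merge sort trace:

Split: [26, 4, 6, 26, 2, 1] -> [26, 4, 6] and [26, 2, 1]
  Split: [26, 4, 6] -> [26] and [4, 6]
    Split: [4, 6] -> [4] and [6]
    Merge: [4] + [6] -> [4, 6]
  Merge: [26] + [4, 6] -> [4, 6, 26]
  Split: [26, 2, 1] -> [26] and [2, 1]
    Split: [2, 1] -> [2] and [1]
    Merge: [2] + [1] -> [1, 2]
  Merge: [26] + [1, 2] -> [1, 2, 26]
Merge: [4, 6, 26] + [1, 2, 26] -> [1, 2, 4, 6, 26, 26]

Final sorted array: [1, 2, 4, 6, 26, 26]

The merge sort proceeds by recursively splitting the array and merging sorted halves.
After all merges, the sorted array is [1, 2, 4, 6, 26, 26].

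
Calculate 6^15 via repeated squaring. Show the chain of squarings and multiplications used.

Computing 6^15 by squaring (build up from 6^1; each line after the first costs one multiplication):

6^1 = 6
6^2 = (6^1)^2 = 6^2 = 36
6^3 = 6 * 6^2 = 6 * 36 = 216
6^6 = (6^3)^2 = 216^2 = 46656
6^7 = 6 * 6^6 = 6 * 46656 = 279936
6^14 = (6^7)^2 = 279936^2 = 78364164096
6^15 = 6 * 6^14 = 6 * 78364164096 = 470184984576

Result: 470184984576
Multiplications needed: 6 (6 lines after 6^1)

6^15 = 470184984576. Using exponentiation by squaring, this requires 6 multiplications. The key idea: if the exponent is even, square the half-power; if odd, multiply by the base once.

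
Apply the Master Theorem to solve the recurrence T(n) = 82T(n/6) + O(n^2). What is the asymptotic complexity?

Master Theorem for T(n) = 82T(n/6) + O(n^2):

a = 82, b = 6, c = 2
log_b(a) = log_6(82) = 2.4594

Case 1: c = 2 < log_6(82) = 2.4594
T(n) = O(n^(log_6 82))

For T(n) = 82T(n/6) + O(n^2): log_6(82) = 2.4594. This is Case 1 of the Master Theorem (c < log_b(a), work dominated by leaves), giving O(n^(log_6 82)).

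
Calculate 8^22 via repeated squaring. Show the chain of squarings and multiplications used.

Computing 8^22 by squaring (build up from 8^1; each line after the first costs one multiplication):

8^1 = 8
8^2 = (8^1)^2 = 8^2 = 64
8^4 = (8^2)^2 = 64^2 = 4096
8^5 = 8 * 8^4 = 8 * 4096 = 32768
8^10 = (8^5)^2 = 32768^2 = 1073741824
8^11 = 8 * 8^10 = 8 * 1073741824 = 8589934592
8^22 = (8^11)^2 = 8589934592^2 = 73786976294838206464

Result: 73786976294838206464
Multiplications needed: 6 (6 lines after 8^1)

8^22 = 73786976294838206464. Using exponentiation by squaring, this requires 6 multiplications. The key idea: if the exponent is even, square the half-power; if odd, multiply by the base once.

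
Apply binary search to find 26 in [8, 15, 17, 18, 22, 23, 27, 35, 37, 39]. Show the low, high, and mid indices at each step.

Binary search for 26 in [8, 15, 17, 18, 22, 23, 27, 35, 37, 39]:

lo=0, hi=9, mid=4, arr[mid]=22 -> 22 < 26, search right half
lo=5, hi=9, mid=7, arr[mid]=35 -> 35 > 26, search left half
lo=5, hi=6, mid=5, arr[mid]=23 -> 23 < 26, search right half
lo=6, hi=6, mid=6, arr[mid]=27 -> 27 > 26, search left half
lo=6 > hi=5, target 26 not found

Binary search determines that 26 is not in the array after 4 comparisons. The search space was exhausted without finding the target.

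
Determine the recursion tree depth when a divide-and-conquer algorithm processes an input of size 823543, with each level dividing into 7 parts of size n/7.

For divide and conquer with division factor 7:

Problem sizes at each level:
Level 0: 823543
Level 1: 117649
Level 2: 16807
Level 3: 2401
Level 4: 343
Level 5: 49
Level 6: 7
Level 7: 1

The root is level 0 and the size-1 base case is level 7 (the tree spans levels 0 through 7, i.e. 8 levels counting the root), so the depth is the number of divisions: log_7(823543) = 7

The recursion tree depth is log_7(823543) = 7. At each level, the problem size is divided by 7, so it takes 7 divisions to reduce to a base case of size 1. The algorithm makes 7 recursive calls at each level.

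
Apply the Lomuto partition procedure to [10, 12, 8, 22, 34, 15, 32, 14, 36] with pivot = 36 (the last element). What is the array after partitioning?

Lomuto partition with pivot = 36:

Initial array: [10, 12, 8, 22, 34, 15, 32, 14, 36]

arr[0]=10 <= 36: swap with position 0, array becomes [10, 12, 8, 22, 34, 15, 32, 14, 36]
arr[1]=12 <= 36: swap with position 1, array becomes [10, 12, 8, 22, 34, 15, 32, 14, 36]
arr[2]=8 <= 36: swap with position 2, array becomes [10, 12, 8, 22, 34, 15, 32, 14, 36]
arr[3]=22 <= 36: swap with position 3, array becomes [10, 12, 8, 22, 34, 15, 32, 14, 36]
arr[4]=34 <= 36: swap with position 4, array becomes [10, 12, 8, 22, 34, 15, 32, 14, 36]
arr[5]=15 <= 36: swap with position 5, array becomes [10, 12, 8, 22, 34, 15, 32, 14, 36]
arr[6]=32 <= 36: swap with position 6, array becomes [10, 12, 8, 22, 34, 15, 32, 14, 36]
arr[7]=14 <= 36: swap with position 7, array becomes [10, 12, 8, 22, 34, 15, 32, 14, 36]

Place pivot at position 8: [10, 12, 8, 22, 34, 15, 32, 14, 36]
Pivot position: 8

After partitioning with pivot 36, the array becomes [10, 12, 8, 22, 34, 15, 32, 14, 36]. The pivot is placed at index 8. All elements to the left of the pivot are <= 36, and all elements to the right are > 36.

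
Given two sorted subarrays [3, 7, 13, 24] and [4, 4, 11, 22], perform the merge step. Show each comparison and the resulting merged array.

Merging process:

Compare 3 vs 4: take 3 from left. Merged: [3]
Compare 7 vs 4: take 4 from right. Merged: [3, 4]
Compare 7 vs 4: take 4 from right. Merged: [3, 4, 4]
Compare 7 vs 11: take 7 from left. Merged: [3, 4, 4, 7]
Compare 13 vs 11: take 11 from right. Merged: [3, 4, 4, 7, 11]
Compare 13 vs 22: take 13 from left. Merged: [3, 4, 4, 7, 11, 13]
Compare 24 vs 22: take 22 from right. Merged: [3, 4, 4, 7, 11, 13, 22]
Append remaining from left: [24]. Merged: [3, 4, 4, 7, 11, 13, 22, 24]

Final merged array: [3, 4, 4, 7, 11, 13, 22, 24]
Total comparisons: 7

The merged array is [3, 4, 4, 7, 11, 13, 22, 24], requiring 7 comparisons. The merge step runs in O(n) time where n is the total number of elements.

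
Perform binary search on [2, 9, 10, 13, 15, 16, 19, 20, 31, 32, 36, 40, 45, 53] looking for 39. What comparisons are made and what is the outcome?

Binary search for 39 in [2, 9, 10, 13, 15, 16, 19, 20, 31, 32, 36, 40, 45, 53]:

lo=0, hi=13, mid=6, arr[mid]=19 -> 19 < 39, search right half
lo=7, hi=13, mid=10, arr[mid]=36 -> 36 < 39, search right half
lo=11, hi=13, mid=12, arr[mid]=45 -> 45 > 39, search left half
lo=11, hi=11, mid=11, arr[mid]=40 -> 40 > 39, search left half
lo=11 > hi=10, target 39 not found

Binary search determines that 39 is not in the array after 4 comparisons. The search space was exhausted without finding the target.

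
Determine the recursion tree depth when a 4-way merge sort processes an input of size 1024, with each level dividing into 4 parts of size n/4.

For divide and conquer with division factor 4:

Problem sizes at each level:
Level 0: 1024
Level 1: 256
Level 2: 64
Level 3: 16
Level 4: 4
Level 5: 1

The root is level 0 and the size-1 base case is level 5 (the tree spans levels 0 through 5, i.e. 6 levels counting the root), so the depth is the number of divisions: log_4(1024) = 5

The recursion tree depth is log_4(1024) = 5. At each level, the problem size is divided by 4, so it takes 5 divisions to reduce to a base case of size 1. The algorithm makes 4 recursive calls at each level.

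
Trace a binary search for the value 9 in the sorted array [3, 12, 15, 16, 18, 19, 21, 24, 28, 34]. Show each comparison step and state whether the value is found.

Binary search for 9 in [3, 12, 15, 16, 18, 19, 21, 24, 28, 34]:

lo=0, hi=9, mid=4, arr[mid]=18 -> 18 > 9, search left half
lo=0, hi=3, mid=1, arr[mid]=12 -> 12 > 9, search left half
lo=0, hi=0, mid=0, arr[mid]=3 -> 3 < 9, search right half
lo=1 > hi=0, target 9 not found

Binary search determines that 9 is not in the array after 3 comparisons. The search space was exhausted without finding the target.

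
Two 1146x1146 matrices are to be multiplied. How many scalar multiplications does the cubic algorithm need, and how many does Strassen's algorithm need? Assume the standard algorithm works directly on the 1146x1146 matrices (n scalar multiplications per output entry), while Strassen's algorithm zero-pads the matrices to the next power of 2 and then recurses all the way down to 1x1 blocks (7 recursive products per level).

Matrix multiplication for 1146x1146 matrices:

Strassen's algorithm requires power-of-2 dimensions. Pad 1146x1146 to 2048x2048 (next power of 2).

Standard algorithm: 1146^3 = 1505060136 multiplications
Strassen's algorithm: 7^(log2(2048)) = 7^11 = 1977326743 multiplications
Difference: 1505060136 - 1977326743 = -472266607 (Strassen uses MORE here due to padding overhead — for small or just-over-power-of-2 n, padding can outweigh the per-level savings)

Standard: 1505060136 multiplications (1146^3). Strassen: 1977326743 multiplications (7^11, after padding to 2048x2048). Strassen reduces 8 recursive multiplications to 7 at each level.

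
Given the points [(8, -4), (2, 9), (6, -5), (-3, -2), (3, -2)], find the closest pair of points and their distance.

Computing all pairwise distances among 5 points:

d((8, -4), (2, 9)) = 14.3178
d((8, -4), (6, -5)) = 2.2361 <-- minimum
d((8, -4), (-3, -2)) = 11.1803
d((8, -4), (3, -2)) = 5.3852
d((2, 9), (6, -5)) = 14.5602
d((2, 9), (-3, -2)) = 12.083
d((2, 9), (3, -2)) = 11.0454
d((6, -5), (-3, -2)) = 9.4868
d((6, -5), (3, -2)) = 4.2426
d((-3, -2), (3, -2)) = 6.0

Closest pair: (8, -4) and (6, -5) with distance 2.2361

The closest pair is (8, -4) and (6, -5) with Euclidean distance 2.2361. For 5 points, brute-force pairwise comparison is shown above. For large n, the divide-and-conquer algorithm (sort by x, recurse on halves, check the dividing strip) achieves O(n log n).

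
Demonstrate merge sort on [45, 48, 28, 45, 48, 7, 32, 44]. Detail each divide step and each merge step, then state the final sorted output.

Merge sort trace:

Split: [45, 48, 28, 45, 48, 7, 32, 44] -> [45, 48, 28, 45] and [48, 7, 32, 44]
  Split: [45, 48, 28, 45] -> [45, 48] and [28, 45]
    Split: [45, 48] -> [45] and [48]
    Merge: [45] + [48] -> [45, 48]
    Split: [28, 45] -> [28] and [45]
    Merge: [28] + [45] -> [28, 45]
  Merge: [45, 48] + [28, 45] -> [28, 45, 45, 48]
  Split: [48, 7, 32, 44] -> [48, 7] and [32, 44]
    Split: [48, 7] -> [48] and [7]
    Merge: [48] + [7] -> [7, 48]
    Split: [32, 44] -> [32] and [44]
    Merge: [32] + [44] -> [32, 44]
  Merge: [7, 48] + [32, 44] -> [7, 32, 44, 48]
Merge: [28, 45, 45, 48] + [7, 32, 44, 48] -> [7, 28, 32, 44, 45, 45, 48, 48]

Final sorted array: [7, 28, 32, 44, 45, 45, 48, 48]

The merge sort proceeds by recursively splitting the array and merging sorted halves.
After all merges, the sorted array is [7, 28, 32, 44, 45, 45, 48, 48].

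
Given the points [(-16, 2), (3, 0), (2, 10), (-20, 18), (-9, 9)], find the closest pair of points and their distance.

Computing all pairwise distances among 5 points:

d((-16, 2), (3, 0)) = 19.105
d((-16, 2), (2, 10)) = 19.6977
d((-16, 2), (-20, 18)) = 16.4924
d((-16, 2), (-9, 9)) = 9.8995 <-- minimum
d((3, 0), (2, 10)) = 10.0499
d((3, 0), (-20, 18)) = 29.2062
d((3, 0), (-9, 9)) = 15.0
d((2, 10), (-20, 18)) = 23.4094
d((2, 10), (-9, 9)) = 11.0454
d((-20, 18), (-9, 9)) = 14.2127

Closest pair: (-16, 2) and (-9, 9) with distance 9.8995

The closest pair is (-16, 2) and (-9, 9) with Euclidean distance 9.8995. For 5 points, brute-force pairwise comparison is shown above. For large n, the divide-and-conquer algorithm (sort by x, recurse on halves, check the dividing strip) achieves O(n log n).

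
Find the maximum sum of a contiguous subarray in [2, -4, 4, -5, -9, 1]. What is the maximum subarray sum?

Using Kadane's algorithm on [2, -4, 4, -5, -9, 1]:

Scanning through the array:
Position 1 (value -4): max_ending_here = -2, max_so_far = 2
Position 2 (value 4): max_ending_here = 4, max_so_far = 4
Position 3 (value -5): max_ending_here = -1, max_so_far = 4
Position 4 (value -9): max_ending_here = -9, max_so_far = 4
Position 5 (value 1): max_ending_here = 1, max_so_far = 4

Maximum subarray: [4]
Maximum sum: 4

The maximum subarray is [4] with sum 4. This subarray runs from index 2 to index 2.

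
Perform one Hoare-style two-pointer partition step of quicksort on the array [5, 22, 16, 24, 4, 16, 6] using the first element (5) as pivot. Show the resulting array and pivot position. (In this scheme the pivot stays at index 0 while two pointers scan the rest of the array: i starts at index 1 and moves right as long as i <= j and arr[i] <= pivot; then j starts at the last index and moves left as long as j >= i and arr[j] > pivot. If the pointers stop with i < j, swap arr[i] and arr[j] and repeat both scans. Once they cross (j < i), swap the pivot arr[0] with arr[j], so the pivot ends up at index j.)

Hoare-style two-pointer partition with pivot = 5:

Initial array: [5, 22, 16, 24, 4, 16, 6]

Pointers start at i = 1, j = 6.
i stops at index 1 (arr[1]=22 > 5), j stops at index 4 (arr[4]=4 <= 5): swap arr[1] and arr[4], array becomes [5, 4, 16, 24, 22, 16, 6]
i ends at 2, j ends at 1: the pointers have crossed (j < i), so scanning stops.

Swap pivot arr[0] with arr[1] to place pivot at position 1: [4, 5, 16, 24, 22, 16, 6]
Pivot position: 1

After partitioning with pivot 5, the array becomes [4, 5, 16, 24, 22, 16, 6]. The pivot is placed at index 1. All elements to the left of the pivot are <= 5, and all elements to the right are > 5.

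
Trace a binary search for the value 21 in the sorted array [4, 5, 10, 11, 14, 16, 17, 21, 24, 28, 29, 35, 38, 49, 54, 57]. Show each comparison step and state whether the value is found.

Binary search for 21 in [4, 5, 10, 11, 14, 16, 17, 21, 24, 28, 29, 35, 38, 49, 54, 57]:

lo=0, hi=15, mid=7, arr[mid]=21 -> Found target at index 7!

Binary search finds 21 at index 7 after 1 comparisons. The search repeatedly halves the search space by comparing with the middle element.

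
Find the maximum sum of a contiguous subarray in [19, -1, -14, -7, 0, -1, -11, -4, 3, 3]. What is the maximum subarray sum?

Using Kadane's algorithm on [19, -1, -14, -7, 0, -1, -11, -4, 3, 3]:

Scanning through the array:
Position 1 (value -1): max_ending_here = 18, max_so_far = 19
Position 2 (value -14): max_ending_here = 4, max_so_far = 19
Position 3 (value -7): max_ending_here = -3, max_so_far = 19
Position 4 (value 0): max_ending_here = 0, max_so_far = 19
Position 5 (value -1): max_ending_here = -1, max_so_far = 19
Position 6 (value -11): max_ending_here = -11, max_so_far = 19
Position 7 (value -4): max_ending_here = -4, max_so_far = 19
Position 8 (value 3): max_ending_here = 3, max_so_far = 19
Position 9 (value 3): max_ending_here = 6, max_so_far = 19

Maximum subarray: [19]
Maximum sum: 19

The maximum subarray is [19] with sum 19. This subarray runs from index 0 to index 0.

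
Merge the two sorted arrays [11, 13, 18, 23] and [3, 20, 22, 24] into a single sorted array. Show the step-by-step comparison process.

Merging process:

Compare 11 vs 3: take 3 from right. Merged: [3]
Compare 11 vs 20: take 11 from left. Merged: [3, 11]
Compare 13 vs 20: take 13 from left. Merged: [3, 11, 13]
Compare 18 vs 20: take 18 from left. Merged: [3, 11, 13, 18]
Compare 23 vs 20: take 20 from right. Merged: [3, 11, 13, 18, 20]
Compare 23 vs 22: take 22 from right. Merged: [3, 11, 13, 18, 20, 22]
Compare 23 vs 24: take 23 from left. Merged: [3, 11, 13, 18, 20, 22, 23]
Append remaining from right: [24]. Merged: [3, 11, 13, 18, 20, 22, 23, 24]

Final merged array: [3, 11, 13, 18, 20, 22, 23, 24]
Total comparisons: 7

The merged array is [3, 11, 13, 18, 20, 22, 23, 24], requiring 7 comparisons. The merge step runs in O(n) time where n is the total number of elements.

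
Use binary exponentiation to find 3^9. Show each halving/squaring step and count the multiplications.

Computing 3^9 by squaring (build up from 3^1; each line after the first costs one multiplication):

3^1 = 3
3^2 = (3^1)^2 = 3^2 = 9
3^4 = (3^2)^2 = 9^2 = 81
3^8 = (3^4)^2 = 81^2 = 6561
3^9 = 3 * 3^8 = 3 * 6561 = 19683

Result: 19683
Multiplications needed: 4 (4 lines after 3^1)

3^9 = 19683. Using exponentiation by squaring, this requires 4 multiplications. The key idea: if the exponent is even, square the half-power; if odd, multiply by the base once.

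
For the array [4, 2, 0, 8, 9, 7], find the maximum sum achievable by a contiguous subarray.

Using Kadane's algorithm on [4, 2, 0, 8, 9, 7]:

Scanning through the array:
Position 1 (value 2): max_ending_here = 6, max_so_far = 6
Position 2 (value 0): max_ending_here = 6, max_so_far = 6
Position 3 (value 8): max_ending_here = 14, max_so_far = 14
Position 4 (value 9): max_ending_here = 23, max_so_far = 23
Position 5 (value 7): max_ending_here = 30, max_so_far = 30

Maximum subarray: [4, 2, 0, 8, 9, 7]
Maximum sum: 30

The maximum subarray is [4, 2, 0, 8, 9, 7] with sum 30. This subarray runs from index 0 to index 5.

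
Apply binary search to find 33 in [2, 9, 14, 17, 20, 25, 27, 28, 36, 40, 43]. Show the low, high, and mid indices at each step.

Binary search for 33 in [2, 9, 14, 17, 20, 25, 27, 28, 36, 40, 43]:

lo=0, hi=10, mid=5, arr[mid]=25 -> 25 < 33, search right half
lo=6, hi=10, mid=8, arr[mid]=36 -> 36 > 33, search left half
lo=6, hi=7, mid=6, arr[mid]=27 -> 27 < 33, search right half
lo=7, hi=7, mid=7, arr[mid]=28 -> 28 < 33, search right half
lo=8 > hi=7, target 33 not found

Binary search determines that 33 is not in the array after 4 comparisons. The search space was exhausted without finding the target.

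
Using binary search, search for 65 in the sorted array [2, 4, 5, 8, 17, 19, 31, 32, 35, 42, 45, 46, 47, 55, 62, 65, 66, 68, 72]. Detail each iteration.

Binary search for 65 in [2, 4, 5, 8, 17, 19, 31, 32, 35, 42, 45, 46, 47, 55, 62, 65, 66, 68, 72]:

lo=0, hi=18, mid=9, arr[mid]=42 -> 42 < 65, search right half
lo=10, hi=18, mid=14, arr[mid]=62 -> 62 < 65, search right half
lo=15, hi=18, mid=16, arr[mid]=66 -> 66 > 65, search left half
lo=15, hi=15, mid=15, arr[mid]=65 -> Found target at index 15!

Binary search finds 65 at index 15 after 4 comparisons. The search repeatedly halves the search space by comparing with the middle element.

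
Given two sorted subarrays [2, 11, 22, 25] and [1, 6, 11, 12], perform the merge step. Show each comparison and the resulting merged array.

Merging process:

Compare 2 vs 1: take 1 from right. Merged: [1]
Compare 2 vs 6: take 2 from left. Merged: [1, 2]
Compare 11 vs 6: take 6 from right. Merged: [1, 2, 6]
Compare 11 vs 11: take 11 from left. Merged: [1, 2, 6, 11]
Compare 22 vs 11: take 11 from right. Merged: [1, 2, 6, 11, 11]
Compare 22 vs 12: take 12 from right. Merged: [1, 2, 6, 11, 11, 12]
Append remaining from left: [22, 25]. Merged: [1, 2, 6, 11, 11, 12, 22, 25]

Final merged array: [1, 2, 6, 11, 11, 12, 22, 25]
Total comparisons: 6

The merged array is [1, 2, 6, 11, 11, 12, 22, 25], requiring 6 comparisons. The merge step runs in O(n) time where n is the total number of elements.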